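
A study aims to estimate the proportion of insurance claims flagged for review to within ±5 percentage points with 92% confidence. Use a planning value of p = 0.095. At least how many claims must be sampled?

For a proportion with margin E = 0.05 at 92% confidence, z = 1.751.
n = p̂(1−p̂)(z/E)² = 0.095 × 0.905 × (1.751/0.05)² = 105.44
Round up: n = 106.

106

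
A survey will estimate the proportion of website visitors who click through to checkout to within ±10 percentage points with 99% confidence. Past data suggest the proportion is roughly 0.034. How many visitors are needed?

For a proportion with margin E = 0.1 at 99% confidence, z = 2.576.
n = p̂(1−p̂)(z/E)² = 0.034 × 0.966 × (2.576/0.1)² = 21.79
Round up: n = 22.

22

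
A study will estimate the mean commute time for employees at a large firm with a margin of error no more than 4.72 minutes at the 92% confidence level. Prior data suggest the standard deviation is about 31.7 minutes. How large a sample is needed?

For a mean, the margin of error is E = z·σ/√n, so n = (zσ/E)².
At 92% confidence, z = 1.751.
n = (1.751 × 31.7 / 4.72)² = 138.30
Round up: n = 139.

139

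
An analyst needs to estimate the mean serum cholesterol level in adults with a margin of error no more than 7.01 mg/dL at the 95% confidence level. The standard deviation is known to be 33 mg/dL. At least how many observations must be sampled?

For a mean, the margin of error is E = z·σ/√n, so n = (zσ/E)².
At 95% confidence, z = 1.960.
n = (1.960 × 33 / 7.01)² = 85.13
Round up: n = 86.

86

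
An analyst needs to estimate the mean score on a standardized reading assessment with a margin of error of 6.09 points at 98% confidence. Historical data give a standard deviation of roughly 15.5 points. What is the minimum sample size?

n = 36

For a mean, the margin of error is E = z·σ/√n, so n = (zσ/E)².
At 98% confidence, z = 2.326.
n = (2.326 × 15.5 / 6.09)² = 35.05
Round up: n = 36.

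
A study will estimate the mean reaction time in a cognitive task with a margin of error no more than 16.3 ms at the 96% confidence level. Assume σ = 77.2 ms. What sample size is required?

95

For a mean, the margin of error is E = z·σ/√n, so n = (zσ/E)².
At 96% confidence, z = 2.054.
n = (2.054 × 77.2 / 16.3)² = 94.64
Round up: n = 95.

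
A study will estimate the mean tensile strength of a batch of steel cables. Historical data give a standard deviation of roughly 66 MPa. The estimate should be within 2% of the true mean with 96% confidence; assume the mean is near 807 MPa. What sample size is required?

n = 71

For a mean, the margin of error is E = z·σ/√n, so n = (zσ/E)².
At 96% confidence, z = 2.054.
E = 2% of 807 = 16.14 MPa.
n = (2.054 × 66 / 16.14)² = 70.55
Round up: n = 71.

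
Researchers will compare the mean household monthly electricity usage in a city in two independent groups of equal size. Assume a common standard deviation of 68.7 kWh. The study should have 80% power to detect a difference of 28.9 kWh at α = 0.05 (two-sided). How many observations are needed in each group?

89 per group

For two equal groups, n per group = 2·((z_{α/2} + z_β)·σ/δ)².
z_{α/2} = 1.960; z_β = 0.842 (power 80%).
n = 2 × (2.802 × 68.7 / 28.9)² = 2 × 44.37 = 88.74
Round up: n = 89 per group.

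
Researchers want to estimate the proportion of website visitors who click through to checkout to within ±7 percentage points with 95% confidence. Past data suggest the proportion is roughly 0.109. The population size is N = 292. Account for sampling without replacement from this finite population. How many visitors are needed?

For a proportion with margin E = 0.07 at 95% confidence, z = 1.960.
n = p̂(1−p̂)(z/E)² = 0.109 × 0.891 × (1.960/0.07)² = 76.14 — call this n₀.
Finite-population correction with N = 292: n = n₀ / (1 + (n₀−1)/N) = 76.14 / 1.257 = 60.57
Round up: n = 61.

n = 61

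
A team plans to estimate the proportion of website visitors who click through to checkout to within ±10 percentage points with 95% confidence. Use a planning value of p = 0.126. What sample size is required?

For a proportion with margin E = 0.1 at 95% confidence, z = 1.960.
n = p̂(1−p̂)(z/E)² = 0.126 × 0.874 × (1.960/0.1)² = 42.31
Round up: n = 43.

43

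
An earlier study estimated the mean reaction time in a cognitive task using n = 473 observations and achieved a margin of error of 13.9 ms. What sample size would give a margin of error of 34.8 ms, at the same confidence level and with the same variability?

n = 76

Margin of error scales as 1/√n, so n₂ = n₁·(E₁/E₂)².
n₂ = 473 × (13.9/34.8)² = 473 × 0.1595 = 75.44
Round up: n₂ = 76.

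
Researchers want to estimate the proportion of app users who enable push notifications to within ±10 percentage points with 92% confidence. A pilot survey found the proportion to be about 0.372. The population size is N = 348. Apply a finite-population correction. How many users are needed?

60

For a proportion with margin E = 0.1 at 92% confidence, z = 1.751.
n = p̂(1−p̂)(z/E)² = 0.372 × 0.628 × (1.751/0.1)² = 71.63 — call this n₀.
Finite-population correction with N = 348: n = n₀ / (1 + (n₀−1)/N) = 71.63 / 1.203 = 59.54
Round up: n = 60.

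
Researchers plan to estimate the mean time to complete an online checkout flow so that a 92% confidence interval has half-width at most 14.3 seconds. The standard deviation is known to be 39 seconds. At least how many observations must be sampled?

For a mean, the margin of error is E = z·σ/√n, so n = (zσ/E)².
At 92% confidence, z = 1.751.
n = (1.751 × 39 / 14.3)² = 22.80
Round up: n = 23.

n = 23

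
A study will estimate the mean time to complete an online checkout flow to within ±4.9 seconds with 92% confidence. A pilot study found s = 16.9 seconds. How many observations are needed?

For a mean, the margin of error is E = z·σ/√n, so n = (zσ/E)².
At 92% confidence, z = 1.751.
n = (1.751 × 16.9 / 4.9)² = 36.47
Round up: n = 37.

37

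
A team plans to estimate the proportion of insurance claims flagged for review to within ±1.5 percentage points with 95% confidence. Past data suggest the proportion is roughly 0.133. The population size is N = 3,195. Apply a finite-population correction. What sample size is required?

n = 1219

For a proportion with margin E = 0.015 at 95% confidence, z = 1.960.
n = p̂(1−p̂)(z/E)² = 0.133 × 0.867 × (1.960/0.015)² = 1968.79 — call this n₀.
Finite-population correction with N = 3,195: n = n₀ / (1 + (n₀−1)/N) = 1968.79 / 1.616 = 1218.31
Round up: n = 1219.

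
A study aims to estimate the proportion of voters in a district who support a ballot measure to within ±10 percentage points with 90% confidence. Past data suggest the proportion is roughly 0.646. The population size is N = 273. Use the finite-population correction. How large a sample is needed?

51

For a proportion with margin E = 0.1 at 90% confidence, z = 1.645.
n = p̂(1−p̂)(z/E)² = 0.646 × 0.354 × (1.645/0.1)² = 61.88 — call this n₀.
Finite-population correction with N = 273: n = n₀ / (1 + (n₀−1)/N) = 61.88 / 1.223 = 50.60
Round up: n = 51.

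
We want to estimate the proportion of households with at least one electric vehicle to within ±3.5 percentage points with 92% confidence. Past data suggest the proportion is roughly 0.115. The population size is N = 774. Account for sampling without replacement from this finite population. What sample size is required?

For a proportion with margin E = 0.035 at 92% confidence, z = 1.751.
n = p̂(1−p̂)(z/E)² = 0.115 × 0.885 × (1.751/0.035)² = 254.73 — call this n₀.
Finite-population correction with N = 774: n = n₀ / (1 + (n₀−1)/N) = 254.73 / 1.328 = 191.81
Round up: n = 192.

192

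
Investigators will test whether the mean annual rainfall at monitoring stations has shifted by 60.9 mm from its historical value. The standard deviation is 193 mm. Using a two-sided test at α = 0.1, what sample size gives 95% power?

For a one-sample z-test, n = ((z_{α/2} + z_β)·σ/δ)².
z_{α/2} = 1.645 (two-sided α = 0.1); z_β = 1.645 (power 95% → β = 0.05).
n = (3.290 × 193 / 60.9)² = 108.71
Round up: n = 109.

109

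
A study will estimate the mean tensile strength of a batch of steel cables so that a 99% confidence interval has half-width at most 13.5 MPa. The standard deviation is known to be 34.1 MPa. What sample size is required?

43

For a mean, the margin of error is E = z·σ/√n, so n = (zσ/E)².
At 99% confidence, z = 2.576.
n = (2.576 × 34.1 / 13.5)² = 42.34
Round up: n = 43.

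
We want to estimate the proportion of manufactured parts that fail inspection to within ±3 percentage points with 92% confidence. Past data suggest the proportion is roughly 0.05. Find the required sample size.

n = 162

For a proportion with margin E = 0.03 at 92% confidence, z = 1.751.
n = p̂(1−p̂)(z/E)² = 0.05 × 0.95 × (1.751/0.03)² = 161.82
Round up: n = 162.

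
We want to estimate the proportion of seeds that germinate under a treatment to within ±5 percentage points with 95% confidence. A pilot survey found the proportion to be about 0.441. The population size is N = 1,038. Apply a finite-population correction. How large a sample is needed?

For a proportion with margin E = 0.05 at 95% confidence, z = 1.960.
n = p̂(1−p̂)(z/E)² = 0.441 × 0.559 × (1.960/0.05)² = 378.81 — call this n₀.
Finite-population correction with N = 1,038: n = n₀ / (1 + (n₀−1)/N) = 378.81 / 1.364 = 277.72
Round up: n = 278.

278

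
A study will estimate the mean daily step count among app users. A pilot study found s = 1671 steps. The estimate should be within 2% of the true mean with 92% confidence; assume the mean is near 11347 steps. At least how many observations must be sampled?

167

For a mean, the margin of error is E = z·σ/√n, so n = (zσ/E)².
At 92% confidence, z = 1.751.
E = 2% of 11347 = 226.9 steps.
n = (1.751 × 1671 / 226.9)² = 166.23
Round up: n = 167.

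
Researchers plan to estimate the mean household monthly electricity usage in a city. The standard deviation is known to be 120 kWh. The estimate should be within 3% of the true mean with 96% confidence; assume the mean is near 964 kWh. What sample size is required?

73

For a mean, the margin of error is E = z·σ/√n, so n = (zσ/E)².
At 96% confidence, z = 2.054.
E = 3% of 964 = 28.92 kWh.
n = (2.054 × 120 / 28.92)² = 72.64
Round up: n = 73.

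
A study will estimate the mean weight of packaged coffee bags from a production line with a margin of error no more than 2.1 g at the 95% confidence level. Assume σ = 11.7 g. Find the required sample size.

120

For a mean, the margin of error is E = z·σ/√n, so n = (zσ/E)².
At 95% confidence, z = 1.960.
n = (1.960 × 11.7 / 2.1)² = 119.25
Round up: n = 120.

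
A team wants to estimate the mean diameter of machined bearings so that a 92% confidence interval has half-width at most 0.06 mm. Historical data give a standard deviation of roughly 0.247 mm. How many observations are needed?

52

For a mean, the margin of error is E = z·σ/√n, so n = (zσ/E)².
At 92% confidence, z = 1.751.
n = (1.751 × 0.247 / 0.06)² = 51.96
Round up: n = 52.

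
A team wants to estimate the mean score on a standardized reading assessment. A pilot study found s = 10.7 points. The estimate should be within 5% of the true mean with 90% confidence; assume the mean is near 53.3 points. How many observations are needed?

44

For a mean, the margin of error is E = z·σ/√n, so n = (zσ/E)².
At 90% confidence, z = 1.645.
E = 5% of 53.3 = 2.665 points.
n = (1.645 × 10.7 / 2.665)² = 43.62
Round up: n = 44.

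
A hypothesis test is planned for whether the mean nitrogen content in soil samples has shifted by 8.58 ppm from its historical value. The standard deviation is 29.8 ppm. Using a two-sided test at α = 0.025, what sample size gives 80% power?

For a one-sample z-test, n = ((z_{α/2} + z_β)·σ/δ)².
z_{α/2} = 2.241 (two-sided α = 0.025); z_β = 0.842 (power 80% → β = 0.2).
n = (3.083 × 29.8 / 8.58)² = 114.66
Round up: n = 115.

115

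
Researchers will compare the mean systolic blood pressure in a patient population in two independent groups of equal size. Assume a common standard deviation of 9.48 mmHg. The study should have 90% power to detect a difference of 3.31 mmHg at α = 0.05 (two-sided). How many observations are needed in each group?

173 per group

For two equal groups, n per group = 2·((z_{α/2} + z_β)·σ/δ)².
z_{α/2} = 1.960; z_β = 1.282 (power 90%).
n = 2 × (3.242 × 9.48 / 3.31)² = 2 × 86.22 = 172.44
Round up: n = 173 per group.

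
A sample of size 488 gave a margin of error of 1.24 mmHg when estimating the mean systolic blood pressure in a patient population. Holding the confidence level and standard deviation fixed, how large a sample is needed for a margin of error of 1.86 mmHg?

Margin of error scales as 1/√n, so n₂ = n₁·(E₁/E₂)².
n₂ = 488 × (1.24/1.86)² = 488 × 0.4444 = 216.87
Round up: n₂ = 217.

n = 217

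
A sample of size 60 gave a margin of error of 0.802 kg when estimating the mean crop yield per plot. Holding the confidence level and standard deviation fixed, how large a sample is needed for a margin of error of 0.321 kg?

Margin of error scales as 1/√n, so n₂ = n₁·(E₁/E₂)².
n₂ = 60 × (0.802/0.321)² = 60 × 6.242 = 374.52
Round up: n₂ = 375.

n = 375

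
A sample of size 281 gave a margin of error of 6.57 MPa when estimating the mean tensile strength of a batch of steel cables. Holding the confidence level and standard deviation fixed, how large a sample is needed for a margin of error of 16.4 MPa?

Margin of error scales as 1/√n, so n₂ = n₁·(E₁/E₂)².
n₂ = 281 × (6.57/16.4)² = 281 × 0.1605 = 45.10
Round up: n₂ = 46.

n = 46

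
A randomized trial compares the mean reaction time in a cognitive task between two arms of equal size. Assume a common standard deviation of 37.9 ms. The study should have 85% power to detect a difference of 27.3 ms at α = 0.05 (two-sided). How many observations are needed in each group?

For two equal groups, n per group = 2·((z_{α/2} + z_β)·σ/δ)².
z_{α/2} = 1.960; z_β = 1.036 (power 85%).
n = 2 × (2.996 × 37.9 / 27.3)² = 2 × 17.30 = 34.60
Round up: n = 35 per group.

35 per group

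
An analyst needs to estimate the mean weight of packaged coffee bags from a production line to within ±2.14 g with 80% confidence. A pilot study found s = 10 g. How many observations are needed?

For a mean, the margin of error is E = z·σ/√n, so n = (zσ/E)².
At 80% confidence, z = 1.282.
n = (1.282 × 10 / 2.14)² = 35.89
Round up: n = 36.

36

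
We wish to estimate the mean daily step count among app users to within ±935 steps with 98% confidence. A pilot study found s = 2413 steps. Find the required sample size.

37

For a mean, the margin of error is E = z·σ/√n, so n = (zσ/E)².
At 98% confidence, z = 2.326.
n = (2.326 × 2413 / 935)² = 36.03
Round up: n = 37.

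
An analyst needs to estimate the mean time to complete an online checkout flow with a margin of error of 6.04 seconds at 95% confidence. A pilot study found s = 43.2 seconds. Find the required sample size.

197

For a mean, the margin of error is E = z·σ/√n, so n = (zσ/E)².
At 95% confidence, z = 1.960.
n = (1.960 × 43.2 / 6.04)² = 196.52
Round up: n = 197.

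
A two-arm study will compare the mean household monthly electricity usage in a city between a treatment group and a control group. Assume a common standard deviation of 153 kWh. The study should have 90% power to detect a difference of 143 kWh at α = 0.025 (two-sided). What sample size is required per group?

For two equal groups, n per group = 2·((z_{α/2} + z_β)·σ/δ)².
z_{α/2} = 2.241; z_β = 1.282 (power 90%).
n = 2 × (3.523 × 153 / 143)² = 2 × 14.21 = 28.42
Round up: n = 29 per group.

29 per group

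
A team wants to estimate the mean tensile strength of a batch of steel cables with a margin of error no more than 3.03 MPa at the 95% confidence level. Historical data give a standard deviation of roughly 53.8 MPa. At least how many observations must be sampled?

For a mean, the margin of error is E = z·σ/√n, so n = (zσ/E)².
At 95% confidence, z = 1.960.
n = (1.960 × 53.8 / 3.03)² = 1211.13
Round up: n = 1212.

n = 1212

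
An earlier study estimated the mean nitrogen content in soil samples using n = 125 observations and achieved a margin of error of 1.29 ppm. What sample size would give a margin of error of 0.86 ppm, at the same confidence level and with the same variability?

282

Margin of error scales as 1/√n, so n₂ = n₁·(E₁/E₂)².
n₂ = 125 × (1.29/0.86)² = 125 × 2.25 = 281.25
Round up: n₂ = 282.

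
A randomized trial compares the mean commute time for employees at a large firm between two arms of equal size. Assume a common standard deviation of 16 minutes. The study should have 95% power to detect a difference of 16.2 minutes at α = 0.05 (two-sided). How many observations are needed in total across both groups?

For two equal groups, n per group = 2·((z_{α/2} + z_β)·σ/δ)².
z_{α/2} = 1.960; z_β = 1.645 (power 95%).
n = 2 × (3.605 × 16 / 16.2)² = 2 × 12.68 = 25.36
Round up: n = 26 per group.
Total across both groups: 2 × 26 = 52.

52 total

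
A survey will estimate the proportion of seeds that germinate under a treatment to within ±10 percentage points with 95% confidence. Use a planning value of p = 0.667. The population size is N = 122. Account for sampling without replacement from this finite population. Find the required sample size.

For a proportion with margin E = 0.1 at 95% confidence, z = 1.960.
n = p̂(1−p̂)(z/E)² = 0.667 × 0.333 × (1.960/0.1)² = 85.33 — call this n₀.
Finite-population correction with N = 122: n = n₀ / (1 + (n₀−1)/N) = 85.33 / 1.691 = 50.46
Round up: n = 51.

51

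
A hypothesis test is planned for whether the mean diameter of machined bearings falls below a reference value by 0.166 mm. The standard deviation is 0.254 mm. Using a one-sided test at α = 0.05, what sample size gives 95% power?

26

For a one-sample z-test, n = ((z_α + z_β)·σ/δ)².
z_α = 1.645 (one-sided α = 0.05); z_β = 1.645 (power 95% → β = 0.05).
n = (3.290 × 0.254 / 0.166)² = 25.34
Round up: n = 26.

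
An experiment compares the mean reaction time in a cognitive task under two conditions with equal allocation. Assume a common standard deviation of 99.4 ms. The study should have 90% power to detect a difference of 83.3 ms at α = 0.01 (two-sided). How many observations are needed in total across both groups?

For two equal groups, n per group = 2·((z_{α/2} + z_β)·σ/δ)².
z_{α/2} = 2.576; z_β = 1.282 (power 90%).
n = 2 × (3.858 × 99.4 / 83.3)² = 2 × 21.19 = 42.38
Round up: n = 43 per group.
Total across both groups: 2 × 43 = 86.

86 total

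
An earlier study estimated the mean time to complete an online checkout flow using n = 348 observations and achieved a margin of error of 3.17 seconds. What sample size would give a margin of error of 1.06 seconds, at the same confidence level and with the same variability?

Margin of error scales as 1/√n, so n₂ = n₁·(E₁/E₂)².
n₂ = 348 × (3.17/1.06)² = 348 × 8.943 = 3112.16
Round up: n₂ = 3113.

3113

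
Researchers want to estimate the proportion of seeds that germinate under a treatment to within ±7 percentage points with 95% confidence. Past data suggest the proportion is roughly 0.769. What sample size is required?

For a proportion with margin E = 0.07 at 95% confidence, z = 1.960.
n = p̂(1−p̂)(z/E)² = 0.769 × 0.231 × (1.960/0.07)² = 139.27
Round up: n = 140.

140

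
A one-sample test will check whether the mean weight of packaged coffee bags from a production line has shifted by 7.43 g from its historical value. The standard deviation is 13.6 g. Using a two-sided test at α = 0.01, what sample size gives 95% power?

60

For a one-sample z-test, n = ((z_{α/2} + z_β)·σ/δ)².
z_{α/2} = 2.576 (two-sided α = 0.01); z_β = 1.645 (power 95% → β = 0.05).
n = (4.221 × 13.6 / 7.43)² = 59.69
Round up: n = 60.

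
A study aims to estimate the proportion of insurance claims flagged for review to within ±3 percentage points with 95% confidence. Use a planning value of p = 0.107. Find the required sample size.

For a proportion with margin E = 0.03 at 95% confidence, z = 1.960.
n = p̂(1−p̂)(z/E)² = 0.107 × 0.893 × (1.960/0.03)² = 407.85
Round up: n = 408.

408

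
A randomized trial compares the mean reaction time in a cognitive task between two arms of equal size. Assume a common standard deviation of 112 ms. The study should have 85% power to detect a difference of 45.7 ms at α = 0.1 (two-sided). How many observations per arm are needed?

87 per group

For two equal groups, n per group = 2·((z_{α/2} + z_β)·σ/δ)².
z_{α/2} = 1.645; z_β = 1.036 (power 85%).
n = 2 × (2.681 × 112 / 45.7)² = 2 × 43.17 = 86.34
Round up: n = 87 per group.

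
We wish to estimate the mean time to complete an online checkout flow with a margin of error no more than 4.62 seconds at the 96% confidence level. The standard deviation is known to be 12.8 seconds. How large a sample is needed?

For a mean, the margin of error is E = z·σ/√n, so n = (zσ/E)².
At 96% confidence, z = 2.054.
n = (2.054 × 12.8 / 4.62)² = 32.38
Round up: n = 33.

33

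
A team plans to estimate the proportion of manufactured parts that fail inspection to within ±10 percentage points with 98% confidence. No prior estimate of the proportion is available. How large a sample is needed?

For a proportion with margin E = 0.1 at 98% confidence, z = 2.326.
With no prior estimate, use p = 0.5, which maximizes p(1−p) at 0.25.
n = 0.25 × (z/E)² = 0.25 × (2.326/0.1)² = 135.26
Round up: n = 136.

136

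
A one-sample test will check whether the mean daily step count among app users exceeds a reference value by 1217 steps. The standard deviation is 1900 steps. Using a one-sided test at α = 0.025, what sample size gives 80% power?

n = 20

For a one-sample z-test, n = ((z_α + z_β)·σ/δ)².
z_α = 1.960 (one-sided α = 0.025); z_β = 0.842 (power 80% → β = 0.2).
n = (2.802 × 1900 / 1217)² = 19.14
Round up: n = 20.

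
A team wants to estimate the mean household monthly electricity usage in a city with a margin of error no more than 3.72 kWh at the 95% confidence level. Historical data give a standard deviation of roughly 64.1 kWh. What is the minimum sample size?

For a mean, the margin of error is E = z·σ/√n, so n = (zσ/E)².
At 95% confidence, z = 1.960.
n = (1.960 × 64.1 / 3.72)² = 1140.62
Round up: n = 1141.

1141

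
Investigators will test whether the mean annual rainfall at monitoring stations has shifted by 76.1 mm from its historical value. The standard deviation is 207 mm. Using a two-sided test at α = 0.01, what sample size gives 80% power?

For a one-sample z-test, n = ((z_{α/2} + z_β)·σ/δ)².
z_{α/2} = 2.576 (two-sided α = 0.01); z_β = 0.842 (power 80% → β = 0.2).
n = (3.418 × 207 / 76.1)² = 86.44
Round up: n = 87.

87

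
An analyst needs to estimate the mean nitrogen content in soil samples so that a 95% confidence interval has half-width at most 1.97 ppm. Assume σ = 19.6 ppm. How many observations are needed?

For a mean, the margin of error is E = z·σ/√n, so n = (zσ/E)².
At 95% confidence, z = 1.960.
n = (1.960 × 19.6 / 1.97)² = 380.27
Round up: n = 381.

n = 381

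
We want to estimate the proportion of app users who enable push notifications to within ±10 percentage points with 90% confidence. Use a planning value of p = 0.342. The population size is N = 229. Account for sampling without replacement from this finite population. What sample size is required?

49

For a proportion with margin E = 0.1 at 90% confidence, z = 1.645.
n = p̂(1−p̂)(z/E)² = 0.342 × 0.658 × (1.645/0.1)² = 60.90 — call this n₀.
Finite-population correction with N = 229: n = n₀ / (1 + (n₀−1)/N) = 60.90 / 1.262 = 48.26
Round up: n = 49.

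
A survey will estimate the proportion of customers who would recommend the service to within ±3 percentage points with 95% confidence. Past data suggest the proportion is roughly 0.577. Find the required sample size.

For a proportion with margin E = 0.03 at 95% confidence, z = 1.960.
n = p̂(1−p̂)(z/E)² = 0.577 × 0.423 × (1.960/0.03)² = 1041.80
Round up: n = 1042.

n = 1042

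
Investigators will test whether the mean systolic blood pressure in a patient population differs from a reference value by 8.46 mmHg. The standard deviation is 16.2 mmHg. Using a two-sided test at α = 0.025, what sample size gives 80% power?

For a one-sample z-test, n = ((z_{α/2} + z_β)·σ/δ)².
z_{α/2} = 2.241 (two-sided α = 0.025); z_β = 0.842 (power 80% → β = 0.2).
n = (3.083 × 16.2 / 8.46)² = 34.85
Round up: n = 35.

35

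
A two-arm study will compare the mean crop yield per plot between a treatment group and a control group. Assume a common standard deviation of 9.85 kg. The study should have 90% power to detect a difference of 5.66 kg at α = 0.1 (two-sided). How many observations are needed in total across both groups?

For two equal groups, n per group = 2·((z_{α/2} + z_β)·σ/δ)².
z_{α/2} = 1.645; z_β = 1.282 (power 90%).
n = 2 × (2.927 × 9.85 / 5.66)² = 2 × 25.95 = 51.90
Round up: n = 52 per group.
Total across both groups: 2 × 52 = 104.

104 total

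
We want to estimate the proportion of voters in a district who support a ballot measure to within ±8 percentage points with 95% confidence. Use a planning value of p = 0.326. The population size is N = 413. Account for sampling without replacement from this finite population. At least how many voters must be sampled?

101

For a proportion with margin E = 0.08 at 95% confidence, z = 1.960.
n = p̂(1−p̂)(z/E)² = 0.326 × 0.674 × (1.960/0.08)² = 131.89 — call this n₀.
Finite-population correction with N = 413: n = n₀ / (1 + (n₀−1)/N) = 131.89 / 1.317 = 100.14
Round up: n = 101.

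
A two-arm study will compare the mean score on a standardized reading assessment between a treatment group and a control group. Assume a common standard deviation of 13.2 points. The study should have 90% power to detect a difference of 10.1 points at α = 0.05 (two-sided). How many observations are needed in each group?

36 per group

For two equal groups, n per group = 2·((z_{α/2} + z_β)·σ/δ)².
z_{α/2} = 1.960; z_β = 1.282 (power 90%).
n = 2 × (3.242 × 13.2 / 10.1)² = 2 × 17.95 = 35.90
Round up: n = 36 per group.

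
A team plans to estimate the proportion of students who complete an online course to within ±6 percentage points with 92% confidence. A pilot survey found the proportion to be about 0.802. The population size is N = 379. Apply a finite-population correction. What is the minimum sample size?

100

For a proportion with margin E = 0.06 at 92% confidence, z = 1.751.
n = p̂(1−p̂)(z/E)² = 0.802 × 0.198 × (1.751/0.06)² = 135.24 — call this n₀.
Finite-population correction with N = 379: n = n₀ / (1 + (n₀−1)/N) = 135.24 / 1.354 = 99.88
Round up: n = 100.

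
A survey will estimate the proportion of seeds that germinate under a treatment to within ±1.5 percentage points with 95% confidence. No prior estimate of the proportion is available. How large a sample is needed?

For a proportion with margin E = 0.015 at 95% confidence, z = 1.960.
With no prior estimate, use p = 0.5, which maximizes p(1−p) at 0.25.
n = 0.25 × (z/E)² = 0.25 × (1.960/0.015)² = 4268.44
Round up: n = 4269.

n = 4269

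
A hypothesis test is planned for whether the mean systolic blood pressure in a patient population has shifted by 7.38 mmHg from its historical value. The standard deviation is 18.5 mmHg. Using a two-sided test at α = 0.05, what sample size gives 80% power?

n = 50

For a one-sample z-test, n = ((z_{α/2} + z_β)·σ/δ)².
z_{α/2} = 1.960 (two-sided α = 0.05); z_β = 0.842 (power 80% → β = 0.2).
n = (2.802 × 18.5 / 7.38)² = 49.34
Round up: n = 50.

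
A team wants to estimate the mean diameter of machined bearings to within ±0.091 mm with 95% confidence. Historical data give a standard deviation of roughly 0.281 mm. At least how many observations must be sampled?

For a mean, the margin of error is E = z·σ/√n, so n = (zσ/E)².
At 95% confidence, z = 1.960.
n = (1.960 × 0.281 / 0.091)² = 36.63
Round up: n = 37.

37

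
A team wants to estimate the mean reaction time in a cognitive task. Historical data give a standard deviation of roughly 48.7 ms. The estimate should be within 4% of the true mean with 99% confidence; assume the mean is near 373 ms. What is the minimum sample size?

n = 71

For a mean, the margin of error is E = z·σ/√n, so n = (zσ/E)².
At 99% confidence, z = 2.576.
E = 4% of 373 = 14.92 ms.
n = (2.576 × 48.7 / 14.92)² = 70.70
Round up: n = 71.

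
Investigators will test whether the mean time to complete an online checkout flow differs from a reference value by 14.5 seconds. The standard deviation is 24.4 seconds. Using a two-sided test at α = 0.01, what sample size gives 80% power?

For a one-sample z-test, n = ((z_{α/2} + z_β)·σ/δ)².
z_{α/2} = 2.576 (two-sided α = 0.01); z_β = 0.842 (power 80% → β = 0.2).
n = (3.418 × 24.4 / 14.5)² = 33.08
Round up: n = 34.

34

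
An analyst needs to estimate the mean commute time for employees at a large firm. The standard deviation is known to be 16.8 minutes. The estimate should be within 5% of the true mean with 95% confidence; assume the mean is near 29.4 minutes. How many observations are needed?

n = 502

For a mean, the margin of error is E = z·σ/√n, so n = (zσ/E)².
At 95% confidence, z = 1.960.
E = 5% of 29.4 = 1.47 minutes.
n = (1.960 × 16.8 / 1.47)² = 501.76
Round up: n = 502.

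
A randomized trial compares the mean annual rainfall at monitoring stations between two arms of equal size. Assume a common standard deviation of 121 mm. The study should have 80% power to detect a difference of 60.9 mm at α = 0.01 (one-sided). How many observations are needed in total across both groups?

160 total

For two equal groups, n per group = 2·((z_α + z_β)·σ/δ)².
z_α = 2.326; z_β = 0.842 (power 80%).
n = 2 × (3.168 × 121 / 60.9)² = 2 × 39.62 = 79.24
Round up: n = 80 per group.
Total across both groups: 2 × 80 = 160.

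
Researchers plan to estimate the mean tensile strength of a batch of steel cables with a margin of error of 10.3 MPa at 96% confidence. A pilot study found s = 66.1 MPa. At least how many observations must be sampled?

For a mean, the margin of error is E = z·σ/√n, so n = (zσ/E)².
At 96% confidence, z = 2.054.
n = (2.054 × 66.1 / 10.3)² = 173.75
Round up: n = 174.

174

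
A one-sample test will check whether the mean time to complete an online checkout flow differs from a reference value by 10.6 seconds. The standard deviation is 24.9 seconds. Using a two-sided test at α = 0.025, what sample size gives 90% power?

69

For a one-sample z-test, n = ((z_{α/2} + z_β)·σ/δ)².
z_{α/2} = 2.241 (two-sided α = 0.025); z_β = 1.282 (power 90% → β = 0.1).
n = (3.523 × 24.9 / 10.6)² = 68.49
Round up: n = 69.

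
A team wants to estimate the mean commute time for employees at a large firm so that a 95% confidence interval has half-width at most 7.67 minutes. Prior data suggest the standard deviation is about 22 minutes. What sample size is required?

32

For a mean, the margin of error is E = z·σ/√n, so n = (zσ/E)².
At 95% confidence, z = 1.960.
n = (1.960 × 22 / 7.67)² = 31.61
Round up: n = 32.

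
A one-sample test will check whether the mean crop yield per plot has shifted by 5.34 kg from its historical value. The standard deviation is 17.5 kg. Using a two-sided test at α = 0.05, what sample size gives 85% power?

For a one-sample z-test, n = ((z_{α/2} + z_β)·σ/δ)².
z_{α/2} = 1.960 (two-sided α = 0.05); z_β = 1.036 (power 85% → β = 0.15).
n = (2.996 × 17.5 / 5.34)² = 96.40
Round up: n = 97.

97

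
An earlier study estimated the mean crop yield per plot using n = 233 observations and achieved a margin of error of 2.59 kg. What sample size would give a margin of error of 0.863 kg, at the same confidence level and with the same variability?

Margin of error scales as 1/√n, so n₂ = n₁·(E₁/E₂)².
n₂ = 233 × (2.59/0.863)² = 233 × 9.007 = 2098.63
Round up: n₂ = 2099.

2099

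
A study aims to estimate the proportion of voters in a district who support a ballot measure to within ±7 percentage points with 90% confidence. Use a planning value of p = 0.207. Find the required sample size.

91

For a proportion with margin E = 0.07 at 90% confidence, z = 1.645.
n = p̂(1−p̂)(z/E)² = 0.207 × 0.793 × (1.645/0.07)² = 90.65
Round up: n = 91.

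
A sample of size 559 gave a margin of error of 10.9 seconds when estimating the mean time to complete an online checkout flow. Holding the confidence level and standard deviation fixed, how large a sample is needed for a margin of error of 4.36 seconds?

3494

Margin of error scales as 1/√n, so n₂ = n₁·(E₁/E₂)².
n₂ = 559 × (10.9/4.36)² = 559 × 6.25 = 3493.75
Round up: n₂ = 3494.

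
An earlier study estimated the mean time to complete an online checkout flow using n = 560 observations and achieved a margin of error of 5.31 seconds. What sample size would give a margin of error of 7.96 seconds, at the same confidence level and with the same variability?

n = 250

Margin of error scales as 1/√n, so n₂ = n₁·(E₁/E₂)².
n₂ = 560 × (5.31/7.96)² = 560 × 0.445 = 249.20
Round up: n₂ = 250.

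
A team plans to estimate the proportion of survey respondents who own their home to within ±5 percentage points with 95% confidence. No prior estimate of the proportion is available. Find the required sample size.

For a proportion with margin E = 0.05 at 95% confidence, z = 1.960.
With no prior estimate, use p = 0.5, which maximizes p(1−p) at 0.25.
n = 0.25 × (z/E)² = 0.25 × (1.960/0.05)² = 384.16
Round up: n = 385.

385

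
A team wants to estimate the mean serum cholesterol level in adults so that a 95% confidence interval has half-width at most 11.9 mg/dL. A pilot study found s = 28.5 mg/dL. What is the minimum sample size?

23

For a mean, the margin of error is E = z·σ/√n, so n = (zσ/E)².
At 95% confidence, z = 1.960.
n = (1.960 × 28.5 / 11.9)² = 22.03
Round up: n = 23.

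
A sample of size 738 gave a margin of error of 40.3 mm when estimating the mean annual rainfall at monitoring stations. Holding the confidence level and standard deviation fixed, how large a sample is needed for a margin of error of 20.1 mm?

Margin of error scales as 1/√n, so n₂ = n₁·(E₁/E₂)².
n₂ = 738 × (40.3/20.1)² = 738 × 4.02 = 2966.76
Round up: n₂ = 2967.

n = 2967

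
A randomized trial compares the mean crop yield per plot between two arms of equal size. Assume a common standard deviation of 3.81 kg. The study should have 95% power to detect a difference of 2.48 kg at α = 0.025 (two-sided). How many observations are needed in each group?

For two equal groups, n per group = 2·((z_{α/2} + z_β)·σ/δ)².
z_{α/2} = 2.241; z_β = 1.645 (power 95%).
n = 2 × (3.886 × 3.81 / 2.48)² = 2 × 35.64 = 71.28
Round up: n = 72 per group.

72 per group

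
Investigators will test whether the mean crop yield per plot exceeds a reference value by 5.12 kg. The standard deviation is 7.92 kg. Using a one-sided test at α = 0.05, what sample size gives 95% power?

For a one-sample z-test, n = ((z_α + z_β)·σ/δ)².
z_α = 1.645 (one-sided α = 0.05); z_β = 1.645 (power 95% → β = 0.05).
n = (3.290 × 7.92 / 5.12)² = 25.90
Round up: n = 26.

26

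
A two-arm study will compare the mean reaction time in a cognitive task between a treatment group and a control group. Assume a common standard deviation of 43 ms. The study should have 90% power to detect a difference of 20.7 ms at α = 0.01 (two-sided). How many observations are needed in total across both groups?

For two equal groups, n per group = 2·((z_{α/2} + z_β)·σ/δ)².
z_{α/2} = 2.576; z_β = 1.282 (power 90%).
n = 2 × (3.858 × 43 / 20.7)² = 2 × 64.23 = 128.46
Round up: n = 129 per group.
Total across both groups: 2 × 129 = 258.

258 total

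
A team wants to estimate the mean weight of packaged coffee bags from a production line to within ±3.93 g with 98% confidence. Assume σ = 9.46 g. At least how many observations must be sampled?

32

For a mean, the margin of error is E = z·σ/√n, so n = (zσ/E)².
At 98% confidence, z = 2.326.
n = (2.326 × 9.46 / 3.93)² = 31.35
Round up: n = 32.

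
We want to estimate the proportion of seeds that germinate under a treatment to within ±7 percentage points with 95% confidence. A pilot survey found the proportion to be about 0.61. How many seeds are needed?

For a proportion with margin E = 0.07 at 95% confidence, z = 1.960.
n = p̂(1−p̂)(z/E)² = 0.61 × 0.39 × (1.960/0.07)² = 186.51
Round up: n = 187.

n = 187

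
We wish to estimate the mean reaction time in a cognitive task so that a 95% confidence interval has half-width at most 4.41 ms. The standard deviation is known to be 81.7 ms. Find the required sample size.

1319

For a mean, the margin of error is E = z·σ/√n, so n = (zσ/E)².
At 95% confidence, z = 1.960.
n = (1.960 × 81.7 / 4.41)² = 1318.50
Round up: n = 1319.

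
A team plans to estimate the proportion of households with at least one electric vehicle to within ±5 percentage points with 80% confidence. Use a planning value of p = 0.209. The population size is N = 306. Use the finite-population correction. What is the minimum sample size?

For a proportion with margin E = 0.05 at 80% confidence, z = 1.282.
n = p̂(1−p̂)(z/E)² = 0.209 × 0.791 × (1.282/0.05)² = 108.68 — call this n₀.
Finite-population correction with N = 306: n = n₀ / (1 + (n₀−1)/N) = 108.68 / 1.352 = 80.38
Round up: n = 81.

81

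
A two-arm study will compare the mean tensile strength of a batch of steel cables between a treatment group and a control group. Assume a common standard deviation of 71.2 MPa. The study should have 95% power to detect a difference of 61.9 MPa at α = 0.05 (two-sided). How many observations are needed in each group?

For two equal groups, n per group = 2·((z_{α/2} + z_β)·σ/δ)².
z_{α/2} = 1.960; z_β = 1.645 (power 95%).
n = 2 × (3.605 × 71.2 / 61.9)² = 2 × 17.19 = 34.38
Round up: n = 35 per group.

35 per group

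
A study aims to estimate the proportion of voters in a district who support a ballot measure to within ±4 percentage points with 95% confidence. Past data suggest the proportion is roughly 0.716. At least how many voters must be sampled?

For a proportion with margin E = 0.04 at 95% confidence, z = 1.960.
n = p̂(1−p̂)(z/E)² = 0.716 × 0.284 × (1.960/0.04)² = 488.23
Round up: n = 489.

489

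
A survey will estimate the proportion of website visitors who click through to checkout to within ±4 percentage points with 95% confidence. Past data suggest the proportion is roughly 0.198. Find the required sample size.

For a proportion with margin E = 0.04 at 95% confidence, z = 1.960.
n = p̂(1−p̂)(z/E)² = 0.198 × 0.802 × (1.960/0.04)² = 381.27
Round up: n = 382.

382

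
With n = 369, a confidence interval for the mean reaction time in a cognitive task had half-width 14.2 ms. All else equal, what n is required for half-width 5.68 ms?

Margin of error scales as 1/√n, so n₂ = n₁·(E₁/E₂)².
n₂ = 369 × (14.2/5.68)² = 369 × 6.25 = 2306.25
Round up: n₂ = 2307.

2307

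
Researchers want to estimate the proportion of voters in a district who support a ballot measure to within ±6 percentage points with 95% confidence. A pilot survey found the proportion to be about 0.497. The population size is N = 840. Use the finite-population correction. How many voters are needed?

For a proportion with margin E = 0.06 at 95% confidence, z = 1.960.
n = p̂(1−p̂)(z/E)² = 0.497 × 0.503 × (1.960/0.06)² = 266.77 — call this n₀.
Finite-population correction with N = 840: n = n₀ / (1 + (n₀−1)/N) = 266.77 / 1.316 = 202.71
Round up: n = 203.

n = 203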